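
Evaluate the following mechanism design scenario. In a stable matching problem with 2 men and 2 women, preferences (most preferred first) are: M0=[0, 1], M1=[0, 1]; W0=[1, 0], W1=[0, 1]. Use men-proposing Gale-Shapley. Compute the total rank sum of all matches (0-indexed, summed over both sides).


Step 1: Run Gale-Shapley (men propose, women hold best offer):
  M0 proposes to W0; she accepts
  M1 proposes to W0; she switches from M0
  M0 proposes to W1; she accepts
Step 2: Final matching: W0-M1, W1-M0
Step 3: 0-indexed ranks (man's rank of his match, then woman's): 0 + 0 + 1 + 0
Step 4: Total rank sum = 1

1


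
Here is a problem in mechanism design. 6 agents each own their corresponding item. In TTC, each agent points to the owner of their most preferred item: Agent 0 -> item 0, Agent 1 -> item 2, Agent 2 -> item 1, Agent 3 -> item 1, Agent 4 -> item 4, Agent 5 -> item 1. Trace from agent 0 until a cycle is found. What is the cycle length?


Step 1: Trace the pointer graph from agent 0: 0 -> 0
Step 2: A cycle is detected when we revisit agent 0
Step 3: The cycle is: 0 -> 0
Step 4: Cycle length = 1

1


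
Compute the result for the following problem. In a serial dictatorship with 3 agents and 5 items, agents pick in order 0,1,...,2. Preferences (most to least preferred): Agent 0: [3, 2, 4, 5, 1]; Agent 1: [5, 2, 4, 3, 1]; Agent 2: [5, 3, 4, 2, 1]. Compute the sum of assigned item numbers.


Step 1: Agent 0 picks item 3
Step 2: Agent 1 picks item 5
Step 3: Agent 2 picks item 4
Step 4: Sum = 3 + 5 + 4 = 12

12


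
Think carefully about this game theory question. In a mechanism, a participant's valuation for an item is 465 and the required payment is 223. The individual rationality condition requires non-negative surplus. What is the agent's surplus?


Step 1: Surplus = value - payment = 465 - 223 = 242
Step 2: IR is satisfied (surplus >= 0)

242


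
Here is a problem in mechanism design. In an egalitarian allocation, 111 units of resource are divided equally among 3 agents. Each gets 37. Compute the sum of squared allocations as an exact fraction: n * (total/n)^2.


Step 1: Each agent's share = 111/3 = 37
Step 2: Square of each share = (37)^2 = 1369
Step 3: Sum of squares = 3 * 1369 = 4107

4107


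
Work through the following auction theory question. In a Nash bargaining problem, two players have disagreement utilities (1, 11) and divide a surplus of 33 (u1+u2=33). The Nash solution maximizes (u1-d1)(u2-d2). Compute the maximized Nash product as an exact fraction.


Step 1: The Nash solution splits surplus symmetrically above the disagreement point
Step 2: u1 = (total + d1 - d2)/2 = (33 + 1 - 11)/2 = 23/2
Step 3: u2 = (total - d1 + d2)/2 = (33 - 1 + 11)/2 = 43/2
Step 4: Nash product = (23/2 - 1) * (43/2 - 11)
Step 5: = 21/2 * 21/2 = 441/4

441/4


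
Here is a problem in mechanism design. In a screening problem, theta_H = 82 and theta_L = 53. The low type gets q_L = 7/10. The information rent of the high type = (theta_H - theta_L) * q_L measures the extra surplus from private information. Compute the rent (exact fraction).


Step 1: theta_H - theta_L = 82 - 53 = 29
Step 2: Information rent = (theta_H - theta_L) * q_L
Step 3: = 29 * 7/10
Step 4: = 203/10

203/10


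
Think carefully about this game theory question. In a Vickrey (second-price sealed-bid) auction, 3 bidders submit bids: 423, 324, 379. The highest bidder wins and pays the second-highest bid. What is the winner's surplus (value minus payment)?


Step 1: Sort bids in descending order: 423, 379, 324
Step 2: The winning bid is the highest: 423
Step 3: The payment equals the second-highest bid: 379
Step 4: Surplus = winner's bid - payment = 423 - 379 = 44

44


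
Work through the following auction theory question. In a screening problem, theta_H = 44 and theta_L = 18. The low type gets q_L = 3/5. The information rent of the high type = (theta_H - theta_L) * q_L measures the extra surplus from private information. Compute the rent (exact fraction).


Step 1: theta_H - theta_L = 44 - 18 = 26
Step 2: Information rent = (theta_H - theta_L) * q_L
Step 3: = 26 * 3/5
Step 4: = 78/5

78/5


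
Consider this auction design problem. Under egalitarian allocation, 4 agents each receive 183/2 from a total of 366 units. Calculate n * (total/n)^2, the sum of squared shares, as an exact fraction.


Step 1: Each agent's share = 366/4 = 183/2
Step 2: Square of each share = (183/2)^2 = 33489/4
Step 3: Sum of squares = 4 * 33489/4 = 33489

33489


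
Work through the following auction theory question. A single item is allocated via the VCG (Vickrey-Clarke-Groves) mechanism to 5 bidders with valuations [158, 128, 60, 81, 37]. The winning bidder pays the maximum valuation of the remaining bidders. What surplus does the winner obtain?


Step 1: The winner is the agent with the highest value: agent 0 with value 158
Step 2: Values of other agents: [128, 60, 81, 37]
Step 3: VCG payment = max of others' values = 128
Step 4: Surplus = 158 - 128 = 30

30


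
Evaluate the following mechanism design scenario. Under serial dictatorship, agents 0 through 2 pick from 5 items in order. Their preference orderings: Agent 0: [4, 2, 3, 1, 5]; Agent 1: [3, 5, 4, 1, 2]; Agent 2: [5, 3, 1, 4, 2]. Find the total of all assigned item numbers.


Step 1: Agent 0 picks item 4
Step 2: Agent 1 picks item 3
Step 3: Agent 2 picks item 5
Step 4: Sum = 4 + 3 + 5 = 12

12


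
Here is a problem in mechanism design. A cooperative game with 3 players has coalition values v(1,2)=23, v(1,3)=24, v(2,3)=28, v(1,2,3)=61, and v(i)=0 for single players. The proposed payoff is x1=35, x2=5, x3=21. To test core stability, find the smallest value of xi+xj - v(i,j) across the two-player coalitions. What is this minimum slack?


Step 1: Slack for coalition (1,2): x1+x2 - v12 = 40 - 23 = 17
Step 2: Slack for coalition (1,3): x1+x3 - v13 = 56 - 24 = 32
Step 3: Slack for coalition (2,3): x2+x3 - v23 = 26 - 28 = -2
Step 4: Minimum slack = min(17, 32, -2) = -2, attained by (2,3); coalition (2,3) can block (slack < 0), so the allocation is not in the core

-2


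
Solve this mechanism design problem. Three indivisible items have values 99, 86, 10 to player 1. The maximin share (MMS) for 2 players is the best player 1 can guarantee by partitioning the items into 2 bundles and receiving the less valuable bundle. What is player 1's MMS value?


Step 1: Item values = 99, 86, 10
Step 2: Enumerate all 2-bundle partitions and take the smaller bundle:
  Partition 1: {99} vs {86,10} -> bundles 99, 96; min = 96
  Partition 2: {86} vs {99,10} -> bundles 86, 109; min = 86
  Partition 3: {10} vs {99,86} -> bundles 10, 185; min = 10
Step 3: MMS = max(96, 86, 10) = 96

96


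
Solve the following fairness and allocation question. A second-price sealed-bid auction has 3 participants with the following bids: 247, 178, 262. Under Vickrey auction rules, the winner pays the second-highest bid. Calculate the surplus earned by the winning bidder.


Step 1: Sort bids in descending order: 262, 247, 178
Step 2: The winning bid is the highest: 262
Step 3: The payment equals the second-highest bid: 247
Step 4: Surplus = winner's bid - payment = 262 - 247 = 15

15


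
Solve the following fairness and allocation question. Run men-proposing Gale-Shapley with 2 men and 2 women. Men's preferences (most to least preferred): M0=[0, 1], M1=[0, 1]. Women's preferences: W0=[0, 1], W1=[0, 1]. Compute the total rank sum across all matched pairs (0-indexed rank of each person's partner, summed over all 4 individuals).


Step 1: Run Gale-Shapley (men propose, women hold best offer):
  M0 proposes to W0; she accepts
  M1 proposes to W0; rejected
  M1 proposes to W1; she accepts
Step 2: Final matching: W0-M0, W1-M1
Step 3: 0-indexed ranks (man's rank of his match, then woman's): 0 + 0 + 1 + 1
Step 4: Total rank sum = 2

2


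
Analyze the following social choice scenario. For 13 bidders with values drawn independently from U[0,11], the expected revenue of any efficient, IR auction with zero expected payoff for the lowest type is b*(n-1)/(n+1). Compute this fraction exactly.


Step 1: By Revenue Equivalence, expected revenue = b*(n-1)/(n+1)
Step 2: Substituting n = 13, b = 11
Step 3: Revenue = 11*(13-1)/(13+1) = 11*12/14
Step 4: Revenue = 132/14 = 66/7

66/7


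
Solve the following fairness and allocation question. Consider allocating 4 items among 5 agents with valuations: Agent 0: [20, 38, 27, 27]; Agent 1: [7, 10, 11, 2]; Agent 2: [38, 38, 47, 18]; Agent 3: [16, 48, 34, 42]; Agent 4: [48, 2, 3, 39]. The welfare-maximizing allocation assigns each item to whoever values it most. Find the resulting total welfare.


Step 1: For each item, find the maximum value among all agents.
Step 2: Item 0 -> Agent 4 (value 48)
Step 3: Item 1 -> Agent 3 (value 48)
Step 4: Item 2 -> Agent 2 (value 47)
Step 5: Item 3 -> Agent 3 (value 42)
Step 6: Total welfare = 48 + 48 + 47 + 42 = 185

185


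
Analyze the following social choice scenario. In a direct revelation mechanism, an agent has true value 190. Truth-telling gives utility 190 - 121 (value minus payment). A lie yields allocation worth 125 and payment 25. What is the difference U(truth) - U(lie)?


Step 1: U(truth) = value - payment = 190 - 121 = 69
Step 2: U(lie) = allocation - payment = 125 - 25 = 100
Step 3: IC gap = 69 - 100 = -31

-31


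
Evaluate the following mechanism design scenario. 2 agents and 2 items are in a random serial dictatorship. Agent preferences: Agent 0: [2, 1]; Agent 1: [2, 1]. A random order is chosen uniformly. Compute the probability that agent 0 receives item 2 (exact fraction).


Step 1: Agent 0 wants item 2
Step 2: There are 2 possible orderings of agents
Step 3: In 1 orderings, agent 0 gets item 2
Step 4: Probability = 1/2

1/2


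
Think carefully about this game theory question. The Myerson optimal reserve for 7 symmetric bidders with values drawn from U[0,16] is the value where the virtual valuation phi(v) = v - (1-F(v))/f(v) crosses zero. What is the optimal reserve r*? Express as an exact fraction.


Step 1: For U[0,16], F(v) = v/16 and f(v) = 1/16
Step 2: phi(v) = v - (1 - v/16)/(1/16) = v - (16 - v) = 2v - 16
Step 3: Set phi(r*) = 0: 2r* - 16 = 0
Step 4: r* = 16/2 = 8 (the number of bidders n = 7 does not enter)

8


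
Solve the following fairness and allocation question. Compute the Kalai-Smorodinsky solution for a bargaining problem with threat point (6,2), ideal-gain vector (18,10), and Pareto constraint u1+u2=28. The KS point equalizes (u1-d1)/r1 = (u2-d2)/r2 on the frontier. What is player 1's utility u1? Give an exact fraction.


Step 1: At the KS point, (u1-d1)/r1 = (u2-d2)/r2 = t and u1+u2 = 28
Step 2: u1 = d1 + r1*t and u2 = d2 + r2*t, so (d1 + r1*t) + (d2 + r2*t) = 28
Step 3: t = (28 - 6 - 2)/(18 + 10) = 20/28 = 5/7
Step 4: u1 = d1 + r1*t = 6 + 18 * 5/7 = 132/7
Step 5: (Check: u2 = d2 + r2*t = 64/7; u1+u2 = 132/7 + 64/7 = 28, on the frontier.)

132/7


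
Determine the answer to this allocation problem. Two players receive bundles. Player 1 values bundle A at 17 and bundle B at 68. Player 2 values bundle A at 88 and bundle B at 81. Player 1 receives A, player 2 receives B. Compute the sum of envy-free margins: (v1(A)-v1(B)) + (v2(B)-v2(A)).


Step 1: Player 1's margin = v1(A) - v1(B) = 17 - 68 = -51
Step 2: Player 2's margin = v2(B) - v2(A) = 81 - 88 = -7
Step 3: Total margin = -51 + -7 = -58

-58


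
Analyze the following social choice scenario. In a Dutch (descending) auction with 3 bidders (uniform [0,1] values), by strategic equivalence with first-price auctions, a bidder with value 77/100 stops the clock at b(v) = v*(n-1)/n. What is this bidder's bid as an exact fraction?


Step 1: Dutch auctions are strategically equivalent to first-price auctions
Step 2: The equilibrium bid is b(v) = v*(n-1)/n
Step 3: b = 77/100 * 2/3
Step 4: b = 77/150

77/150


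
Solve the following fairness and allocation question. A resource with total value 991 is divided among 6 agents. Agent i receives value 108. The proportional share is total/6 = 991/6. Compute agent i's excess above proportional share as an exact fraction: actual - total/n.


Step 1: Proportional share = 991/6
Step 2: Agent's actual allocation = 108
Step 3: Excess = 108 - 991/6 = -343/6

-343/6


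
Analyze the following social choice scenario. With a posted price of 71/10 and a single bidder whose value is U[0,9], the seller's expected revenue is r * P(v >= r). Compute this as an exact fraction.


Step 1: Posted price r = 71/10, value support [0,9]
Step 2: P(v >= r) = (9 - 71/10)/9 = 19/90
Step 3: Expected revenue = r * P(v >= r) = 71/10 * 19/90
Step 4: Revenue = 1349/900

1349/900


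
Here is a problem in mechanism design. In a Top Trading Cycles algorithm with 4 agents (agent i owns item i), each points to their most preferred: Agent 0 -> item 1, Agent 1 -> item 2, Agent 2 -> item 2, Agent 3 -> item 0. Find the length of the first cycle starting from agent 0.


Step 1: Trace the pointer graph from agent 0: 0 -> 1 -> 2 -> 2
Step 2: A cycle is detected when we revisit agent 2
Step 3: The cycle is: 2 -> 2
Step 4: Cycle length = 1

1


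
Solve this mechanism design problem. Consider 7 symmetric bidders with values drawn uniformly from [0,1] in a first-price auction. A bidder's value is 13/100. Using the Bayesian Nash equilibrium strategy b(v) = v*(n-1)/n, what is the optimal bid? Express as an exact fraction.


Step 1: The symmetric BNE bidding function is b(v) = v * (n-1) / n
Step 2: Substitute v = 13/100 and n = 7
Step 3: b = 13/100 * 6/7
Step 4: b = 39/350

39/350


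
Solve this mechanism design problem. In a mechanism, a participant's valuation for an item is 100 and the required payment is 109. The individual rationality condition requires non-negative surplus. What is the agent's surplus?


Step 1: Surplus = value - payment = 100 - 109 = -9
Step 2: IR is violated (surplus < 0)

-9


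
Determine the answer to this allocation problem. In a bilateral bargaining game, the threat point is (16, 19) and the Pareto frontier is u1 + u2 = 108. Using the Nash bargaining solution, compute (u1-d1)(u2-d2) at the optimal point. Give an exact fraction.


Step 1: The Nash solution splits surplus symmetrically above the disagreement point
Step 2: u1 = (total + d1 - d2)/2 = (108 + 16 - 19)/2 = 105/2
Step 3: u2 = (total - d1 + d2)/2 = (108 - 16 + 19)/2 = 111/2
Step 4: Nash product = (105/2 - 16) * (111/2 - 19)
Step 5: = 73/2 * 73/2 = 5329/4

5329/4


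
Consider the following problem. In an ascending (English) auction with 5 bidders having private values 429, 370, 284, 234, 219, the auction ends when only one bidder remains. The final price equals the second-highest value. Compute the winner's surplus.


Step 1: Identify the highest value: 429
Step 2: Identify the second-highest value: 370
Step 3: The final price = second-highest value = 370
Step 4: Surplus = 429 - 370 = 59

59


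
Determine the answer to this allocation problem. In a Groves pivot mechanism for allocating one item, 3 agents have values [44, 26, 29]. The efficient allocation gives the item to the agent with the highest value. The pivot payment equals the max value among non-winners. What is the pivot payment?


Step 1: The efficient winner is agent 0 with value 44
Step 2: Other agents' values: [26, 29]
Step 3: Pivot payment = max(others) = 29
Step 4: The winner pays 29

29


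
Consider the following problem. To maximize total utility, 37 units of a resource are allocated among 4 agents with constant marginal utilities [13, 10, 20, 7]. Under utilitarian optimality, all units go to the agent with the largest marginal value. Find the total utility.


Step 1: The marginal utilities are [13, 10, 20, 7]
Step 2: The highest marginal utility is 20
Step 3: All 37 units go to that agent
Step 4: Total utility = 20 * 37 = 740

740


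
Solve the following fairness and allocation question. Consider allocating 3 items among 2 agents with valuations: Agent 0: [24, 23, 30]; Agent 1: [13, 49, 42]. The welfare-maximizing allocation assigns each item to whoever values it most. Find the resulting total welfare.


Step 1: For each item, find the maximum value among all agents.
Step 2: Item 0 -> Agent 0 (value 24)
Step 3: Item 1 -> Agent 1 (value 49)
Step 4: Item 2 -> Agent 1 (value 42)
Step 5: Total welfare = 24 + 49 + 42 = 115

115


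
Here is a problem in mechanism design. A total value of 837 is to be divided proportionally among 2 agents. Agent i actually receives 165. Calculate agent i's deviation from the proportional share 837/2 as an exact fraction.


Step 1: Proportional share = 837/2
Step 2: Agent's actual allocation = 165
Step 3: Excess = 165 - 837/2 = -507/2

-507/2


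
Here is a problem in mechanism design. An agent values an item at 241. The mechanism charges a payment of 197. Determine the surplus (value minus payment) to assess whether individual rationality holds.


Step 1: Surplus = value - payment = 241 - 197 = 44
Step 2: IR is satisfied (surplus >= 0)

44


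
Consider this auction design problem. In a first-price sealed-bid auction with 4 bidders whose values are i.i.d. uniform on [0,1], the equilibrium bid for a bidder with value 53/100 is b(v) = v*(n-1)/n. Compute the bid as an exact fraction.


Step 1: The symmetric BNE bidding function is b(v) = v * (n-1) / n
Step 2: Substitute v = 53/100 and n = 4
Step 3: b = 53/100 * 3/4
Step 4: b = 159/400

159/400


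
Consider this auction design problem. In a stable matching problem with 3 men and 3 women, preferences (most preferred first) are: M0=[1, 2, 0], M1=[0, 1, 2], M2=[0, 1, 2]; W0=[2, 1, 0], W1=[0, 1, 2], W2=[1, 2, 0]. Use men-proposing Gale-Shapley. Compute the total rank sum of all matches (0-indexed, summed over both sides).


Step 1: Run Gale-Shapley (men propose, women hold best offer):
  M0 proposes to W1; she accepts
  M1 proposes to W0; she accepts
  M2 proposes to W0; she switches from M1
  M1 proposes to W1; rejected
  M1 proposes to W2; she accepts
Step 2: Final matching: W0-M2, W1-M0, W2-M1
Step 3: 0-indexed ranks (man's rank of his match, then woman's): 0 + 0 + 0 + 0 + 2 + 0
Step 4: Total rank sum = 2

2


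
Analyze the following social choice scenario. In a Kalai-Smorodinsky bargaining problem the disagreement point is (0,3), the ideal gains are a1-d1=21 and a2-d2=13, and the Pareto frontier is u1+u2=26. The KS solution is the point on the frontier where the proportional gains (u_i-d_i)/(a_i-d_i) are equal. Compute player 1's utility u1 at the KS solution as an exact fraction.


Step 1: At the KS point, (u1-d1)/r1 = (u2-d2)/r2 = t and u1+u2 = 26
Step 2: u1 = d1 + r1*t and u2 = d2 + r2*t, so (d1 + r1*t) + (d2 + r2*t) = 26
Step 3: t = (26 - 0 - 3)/(21 + 13) = 23/34
Step 4: u1 = d1 + r1*t = 0 + 21 * 23/34 = 483/34
Step 5: (Check: u2 = d2 + r2*t = 401/34; u1+u2 = 483/34 + 401/34 = 26, on the frontier.)

483/34


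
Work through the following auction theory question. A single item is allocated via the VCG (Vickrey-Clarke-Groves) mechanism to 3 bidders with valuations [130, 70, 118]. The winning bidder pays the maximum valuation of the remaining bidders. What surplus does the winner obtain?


Step 1: The winner is the agent with the highest value: agent 0 with value 130
Step 2: Values of other agents: [70, 118]
Step 3: VCG payment = max of others' values = 118
Step 4: Surplus = 130 - 118 = 12

12


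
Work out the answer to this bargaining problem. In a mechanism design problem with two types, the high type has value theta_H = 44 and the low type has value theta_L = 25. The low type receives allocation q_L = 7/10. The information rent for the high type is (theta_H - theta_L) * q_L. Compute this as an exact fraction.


Step 1: theta_H - theta_L = 44 - 25 = 19
Step 2: Information rent = (theta_H - theta_L) * q_L
Step 3: = 19 * 7/10
Step 4: = 133/10

133/10


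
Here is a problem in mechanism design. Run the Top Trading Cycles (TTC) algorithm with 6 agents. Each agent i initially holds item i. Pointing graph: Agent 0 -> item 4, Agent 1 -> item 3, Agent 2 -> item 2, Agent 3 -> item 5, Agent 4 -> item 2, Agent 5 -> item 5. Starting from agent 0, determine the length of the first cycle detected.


Step 1: Trace the pointer graph from agent 0: 0 -> 4 -> 2 -> 2
Step 2: A cycle is detected when we revisit agent 2
Step 3: The cycle is: 2 -> 2
Step 4: Cycle length = 1

1


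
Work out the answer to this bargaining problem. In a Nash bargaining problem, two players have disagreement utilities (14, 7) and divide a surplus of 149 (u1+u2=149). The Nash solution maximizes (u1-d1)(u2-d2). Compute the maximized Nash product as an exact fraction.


Step 1: The Nash solution splits surplus symmetrically above the disagreement point
Step 2: u1 = (total + d1 - d2)/2 = (149 + 14 - 7)/2 = 78
Step 3: u2 = (total - d1 + d2)/2 = (149 - 14 + 7)/2 = 71
Step 4: Nash product = (78 - 14) * (71 - 7)
Step 5: = 64 * 64 = 4096

4096


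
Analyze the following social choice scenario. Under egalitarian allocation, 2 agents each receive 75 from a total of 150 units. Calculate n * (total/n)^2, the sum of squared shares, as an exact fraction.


Step 1: Each agent's share = 150/2 = 75
Step 2: Square of each share = (75)^2 = 5625
Step 3: Sum of squares = 2 * 5625 = 11250

11250


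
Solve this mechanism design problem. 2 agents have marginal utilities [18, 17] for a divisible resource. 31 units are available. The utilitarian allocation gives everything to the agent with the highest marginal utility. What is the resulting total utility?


Step 1: The marginal utilities are [18, 17]
Step 2: The highest marginal utility is 18
Step 3: All 31 units go to that agent
Step 4: Total utility = 18 * 31 = 558

558


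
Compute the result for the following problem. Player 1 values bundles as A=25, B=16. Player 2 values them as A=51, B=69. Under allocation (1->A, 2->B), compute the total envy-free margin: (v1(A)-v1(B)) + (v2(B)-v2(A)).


Step 1: Player 1's margin = v1(A) - v1(B) = 25 - 16 = 9
Step 2: Player 2's margin = v2(B) - v2(A) = 69 - 51 = 18
Step 3: Total margin = 9 + 18 = 27

27


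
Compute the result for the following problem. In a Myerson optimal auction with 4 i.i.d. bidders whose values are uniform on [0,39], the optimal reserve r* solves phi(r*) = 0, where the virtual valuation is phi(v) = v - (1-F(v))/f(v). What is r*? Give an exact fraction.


Step 1: For U[0,39], F(v) = v/39 and f(v) = 1/39
Step 2: phi(v) = v - (1 - v/39)/(1/39) = v - (39 - v) = 2v - 39
Step 3: Set phi(r*) = 0: 2r* - 39 = 0
Step 4: r* = 39/2 (the number of bidders n = 4 does not enter)

39/2


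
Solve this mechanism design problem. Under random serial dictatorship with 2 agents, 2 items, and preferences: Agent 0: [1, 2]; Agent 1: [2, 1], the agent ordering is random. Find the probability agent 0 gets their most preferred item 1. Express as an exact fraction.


Step 1: Agent 0 wants item 1
Step 2: There are 2 possible orderings of agents
Step 3: In 2 orderings, agent 0 gets item 1
Step 4: Probability = 2/2 = 1

1


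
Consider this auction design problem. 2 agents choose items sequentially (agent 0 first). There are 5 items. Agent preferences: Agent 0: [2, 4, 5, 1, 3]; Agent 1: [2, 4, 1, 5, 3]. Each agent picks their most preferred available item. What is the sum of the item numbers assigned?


Step 1: Agent 0 picks item 2
Step 2: Agent 1 picks item 4
Step 3: Sum = 2 + 4 = 6

6


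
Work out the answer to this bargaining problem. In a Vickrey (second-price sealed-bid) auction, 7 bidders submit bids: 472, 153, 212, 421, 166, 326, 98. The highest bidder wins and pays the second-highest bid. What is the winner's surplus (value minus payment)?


Step 1: Sort bids in descending order: 472, 421, 326, 212, 166, 153, 98
Step 2: The winning bid is the highest: 472
Step 3: The payment equals the second-highest bid: 421
Step 4: Surplus = winner's bid - payment = 472 - 421 = 51

51


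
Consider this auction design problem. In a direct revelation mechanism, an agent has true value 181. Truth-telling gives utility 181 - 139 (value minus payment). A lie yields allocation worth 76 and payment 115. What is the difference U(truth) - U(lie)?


Step 1: U(truth) = value - payment = 181 - 139 = 42
Step 2: U(lie) = allocation - payment = 76 - 115 = -39
Step 3: IC gap = 42 - (-39) = 81

81


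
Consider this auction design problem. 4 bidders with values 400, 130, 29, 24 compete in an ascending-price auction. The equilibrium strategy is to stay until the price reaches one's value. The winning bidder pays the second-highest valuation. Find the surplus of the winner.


Step 1: Identify the highest value: 400
Step 2: Identify the second-highest value: 130
Step 3: The final price = second-highest value = 130
Step 4: Surplus = 400 - 130 = 270

270


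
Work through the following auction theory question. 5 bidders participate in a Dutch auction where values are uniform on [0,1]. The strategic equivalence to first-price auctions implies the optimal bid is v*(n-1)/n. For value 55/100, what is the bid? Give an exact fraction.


Step 1: Dutch auctions are strategically equivalent to first-price auctions
Step 2: The equilibrium bid is b(v) = v*(n-1)/n
Step 3: b = 11/20 * 4/5
Step 4: b = 11/25

11/25


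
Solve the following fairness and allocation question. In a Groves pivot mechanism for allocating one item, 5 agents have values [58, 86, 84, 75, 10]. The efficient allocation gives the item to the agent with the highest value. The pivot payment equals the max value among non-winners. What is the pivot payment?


Step 1: The efficient winner is agent 1 with value 86
Step 2: Other agents' values: [58, 84, 75, 10]
Step 3: Pivot payment = max(others) = 84
Step 4: The winner pays 84

84


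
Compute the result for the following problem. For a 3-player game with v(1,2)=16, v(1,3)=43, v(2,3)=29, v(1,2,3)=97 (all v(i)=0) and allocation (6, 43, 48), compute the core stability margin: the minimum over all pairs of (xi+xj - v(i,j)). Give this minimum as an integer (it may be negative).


Step 1: Slack for coalition (1,2): x1+x2 - v12 = 49 - 16 = 33
Step 2: Slack for coalition (1,3): x1+x3 - v13 = 54 - 43 = 11
Step 3: Slack for coalition (2,3): x2+x3 - v23 = 91 - 29 = 62
Step 4: Minimum slack = min(33, 11, 62) = 11, attained by (1,3); no pair can gain by deviating, so the allocation is in the core

11


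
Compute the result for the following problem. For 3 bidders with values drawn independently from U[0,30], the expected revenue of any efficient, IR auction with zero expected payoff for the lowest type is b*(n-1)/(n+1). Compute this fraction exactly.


Step 1: By Revenue Equivalence, expected revenue = b*(n-1)/(n+1)
Step 2: Substituting n = 3, b = 30
Step 3: Revenue = 30*(3-1)/(3+1) = 30*2/4
Step 4: Revenue = 60/4 = 15

15


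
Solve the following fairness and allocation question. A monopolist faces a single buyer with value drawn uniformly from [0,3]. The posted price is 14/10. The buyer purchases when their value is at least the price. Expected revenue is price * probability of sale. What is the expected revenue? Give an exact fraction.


Step 1: Posted price r = 7/5, value support [0,3]
Step 2: P(v >= r) = (3 - 7/5)/3 = 8/15
Step 3: Expected revenue = r * P(v >= r) = 7/5 * 8/15
Step 4: Revenue = 56/75

56/75


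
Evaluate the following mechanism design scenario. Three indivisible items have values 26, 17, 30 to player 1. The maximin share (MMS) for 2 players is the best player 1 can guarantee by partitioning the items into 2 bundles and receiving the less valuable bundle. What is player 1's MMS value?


Step 1: Item values = 26, 17, 30
Step 2: Enumerate all 2-bundle partitions and take the smaller bundle:
  Partition 1: {26} vs {17,30} -> bundles 26, 47; min = 26
  Partition 2: {17} vs {26,30} -> bundles 17, 56; min = 17
  Partition 3: {30} vs {26,17} -> bundles 30, 43; min = 30
Step 3: MMS = max(26, 17, 30) = 30

30


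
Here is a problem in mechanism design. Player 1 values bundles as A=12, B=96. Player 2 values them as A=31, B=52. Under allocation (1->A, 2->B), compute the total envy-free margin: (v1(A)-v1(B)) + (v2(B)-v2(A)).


Step 1: Player 1's margin = v1(A) - v1(B) = 12 - 96 = -84
Step 2: Player 2's margin = v2(B) - v2(A) = 52 - 31 = 21
Step 3: Total margin = -84 + 21 = -63

-63


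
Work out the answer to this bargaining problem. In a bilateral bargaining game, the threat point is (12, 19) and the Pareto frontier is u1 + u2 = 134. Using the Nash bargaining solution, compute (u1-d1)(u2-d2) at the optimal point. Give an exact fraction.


Step 1: The Nash solution splits surplus symmetrically above the disagreement point
Step 2: u1 = (total + d1 - d2)/2 = (134 + 12 - 19)/2 = 127/2
Step 3: u2 = (total - d1 + d2)/2 = (134 - 12 + 19)/2 = 141/2
Step 4: Nash product = (127/2 - 12) * (141/2 - 19)
Step 5: = 103/2 * 103/2 = 10609/4

10609/4


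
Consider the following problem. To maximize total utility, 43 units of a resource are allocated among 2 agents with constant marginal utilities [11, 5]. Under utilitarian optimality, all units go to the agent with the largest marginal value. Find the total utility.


Step 1: The marginal utilities are [11, 5]
Step 2: The highest marginal utility is 11
Step 3: All 43 units go to that agent
Step 4: Total utility = 11 * 43 = 473

473


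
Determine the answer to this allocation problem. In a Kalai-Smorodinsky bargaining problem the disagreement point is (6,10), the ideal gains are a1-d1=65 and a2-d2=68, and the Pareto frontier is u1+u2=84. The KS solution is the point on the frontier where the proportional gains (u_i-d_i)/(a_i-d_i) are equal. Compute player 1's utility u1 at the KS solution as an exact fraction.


Step 1: At the KS point, (u1-d1)/r1 = (u2-d2)/r2 = t and u1+u2 = 84
Step 2: u1 = d1 + r1*t and u2 = d2 + r2*t, so (d1 + r1*t) + (d2 + r2*t) = 84
Step 3: t = (84 - 6 - 10)/(65 + 68) = 68/133
Step 4: u1 = d1 + r1*t = 6 + 65 * 68/133 = 5218/133
Step 5: (Check: u2 = d2 + r2*t = 5954/133; u1+u2 = 5218/133 + 5954/133 = 84, on the frontier.)

5218/133


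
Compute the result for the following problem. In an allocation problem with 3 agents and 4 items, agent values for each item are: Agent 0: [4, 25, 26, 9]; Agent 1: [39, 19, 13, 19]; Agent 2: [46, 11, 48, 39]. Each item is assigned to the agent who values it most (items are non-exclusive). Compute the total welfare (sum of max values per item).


Step 1: For each item, find the maximum value among all agents.
Step 2: Item 0 -> Agent 2 (value 46)
Step 3: Item 1 -> Agent 0 (value 25)
Step 4: Item 2 -> Agent 2 (value 48)
Step 5: Item 3 -> Agent 2 (value 39)
Step 6: Total welfare = 46 + 25 + 48 + 39 = 158

158


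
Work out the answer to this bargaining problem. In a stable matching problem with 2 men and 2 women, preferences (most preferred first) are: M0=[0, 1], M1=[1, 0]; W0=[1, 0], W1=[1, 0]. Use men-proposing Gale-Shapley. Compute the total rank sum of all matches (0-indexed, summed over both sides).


Step 1: Run Gale-Shapley (men propose, women hold best offer):
  M0 proposes to W0; she accepts
  M1 proposes to W1; she accepts
Step 2: Final matching: W0-M0, W1-M1
Step 3: 0-indexed ranks (man's rank of his match, then woman's): 0 + 1 + 0 + 0
Step 4: Total rank sum = 1

1


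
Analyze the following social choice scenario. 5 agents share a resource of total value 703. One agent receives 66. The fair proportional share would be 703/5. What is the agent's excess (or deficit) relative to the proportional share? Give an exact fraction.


Step 1: Proportional share = 703/5
Step 2: Agent's actual allocation = 66
Step 3: Excess = 66 - 703/5 = -373/5

-373/5


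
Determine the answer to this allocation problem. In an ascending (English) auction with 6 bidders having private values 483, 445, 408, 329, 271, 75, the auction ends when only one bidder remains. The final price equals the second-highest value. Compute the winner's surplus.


Step 1: Identify the highest value: 483
Step 2: Identify the second-highest value: 445
Step 3: The final price = second-highest value = 445
Step 4: Surplus = 483 - 445 = 38

38


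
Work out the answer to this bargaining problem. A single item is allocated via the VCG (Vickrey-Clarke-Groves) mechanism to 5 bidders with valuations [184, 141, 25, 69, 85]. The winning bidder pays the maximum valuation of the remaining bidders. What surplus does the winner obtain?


Step 1: The winner is the agent with the highest value: agent 0 with value 184
Step 2: Values of other agents: [141, 25, 69, 85]
Step 3: VCG payment = max of others' values = 141
Step 4: Surplus = 184 - 141 = 43

43


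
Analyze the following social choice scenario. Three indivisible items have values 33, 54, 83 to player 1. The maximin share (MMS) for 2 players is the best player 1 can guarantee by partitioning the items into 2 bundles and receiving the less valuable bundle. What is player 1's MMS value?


Step 1: Item values = 33, 54, 83
Step 2: Enumerate all 2-bundle partitions and take the smaller bundle:
  Partition 1: {33} vs {54,83} -> bundles 33, 137; min = 33
  Partition 2: {54} vs {33,83} -> bundles 54, 116; min = 54
  Partition 3: {83} vs {33,54} -> bundles 83, 87; min = 83
Step 3: MMS = max(33, 54, 83) = 83

83


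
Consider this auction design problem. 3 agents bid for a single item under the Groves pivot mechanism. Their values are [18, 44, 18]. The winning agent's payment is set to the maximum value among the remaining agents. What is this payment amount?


Step 1: The efficient winner is agent 1 with value 44
Step 2: Other agents' values: [18, 18]
Step 3: Pivot payment = max(others) = 18
Step 4: The winner pays 18

18


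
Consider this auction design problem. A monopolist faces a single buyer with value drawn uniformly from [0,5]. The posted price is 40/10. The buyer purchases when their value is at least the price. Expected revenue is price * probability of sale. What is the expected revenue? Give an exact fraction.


Step 1: Posted price r = 4, value support [0,5]
Step 2: P(v >= r) = (5 - 4)/5 = 1/5
Step 3: Expected revenue = r * P(v >= r) = 4 * 1/5
Step 4: Revenue = 4/5

4/5


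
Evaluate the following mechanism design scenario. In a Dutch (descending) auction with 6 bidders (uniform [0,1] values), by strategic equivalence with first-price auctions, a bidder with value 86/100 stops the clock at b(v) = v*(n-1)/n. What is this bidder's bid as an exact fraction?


Step 1: Dutch auctions are strategically equivalent to first-price auctions
Step 2: The equilibrium bid is b(v) = v*(n-1)/n
Step 3: b = 43/50 * 5/6
Step 4: b = 43/60

43/60


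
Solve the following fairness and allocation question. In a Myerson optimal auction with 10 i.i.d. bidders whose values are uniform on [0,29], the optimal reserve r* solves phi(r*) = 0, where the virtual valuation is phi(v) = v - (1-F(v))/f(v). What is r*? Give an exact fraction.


Step 1: For U[0,29], F(v) = v/29 and f(v) = 1/29
Step 2: phi(v) = v - (1 - v/29)/(1/29) = v - (29 - v) = 2v - 29
Step 3: Set phi(r*) = 0: 2r* - 29 = 0
Step 4: r* = 29/2 (the number of bidders n = 10 does not enter)

29/2


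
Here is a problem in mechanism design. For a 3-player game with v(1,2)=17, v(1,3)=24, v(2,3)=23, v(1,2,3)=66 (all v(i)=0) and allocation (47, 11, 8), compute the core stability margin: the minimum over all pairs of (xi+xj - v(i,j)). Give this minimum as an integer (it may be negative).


Step 1: Slack for coalition (1,2): x1+x2 - v12 = 58 - 17 = 41
Step 2: Slack for coalition (1,3): x1+x3 - v13 = 55 - 24 = 31
Step 3: Slack for coalition (2,3): x2+x3 - v23 = 19 - 23 = -4
Step 4: Minimum slack = min(41, 31, -4) = -4, attained by (2,3); coalition (2,3) can block (slack < 0), so the allocation is not in the core

-4


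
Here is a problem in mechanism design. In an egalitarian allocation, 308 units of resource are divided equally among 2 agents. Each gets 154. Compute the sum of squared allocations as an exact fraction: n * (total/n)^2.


Step 1: Each agent's share = 308/2 = 154
Step 2: Square of each share = (154)^2 = 23716
Step 3: Sum of squares = 2 * 23716 = 47432

47432


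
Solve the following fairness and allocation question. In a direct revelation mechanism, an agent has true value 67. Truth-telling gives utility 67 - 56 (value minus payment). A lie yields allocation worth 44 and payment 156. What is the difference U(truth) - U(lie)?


Step 1: U(truth) = value - payment = 67 - 56 = 11
Step 2: U(lie) = allocation - payment = 44 - 156 = -112
Step 3: IC gap = 11 - (-112) = 123

123


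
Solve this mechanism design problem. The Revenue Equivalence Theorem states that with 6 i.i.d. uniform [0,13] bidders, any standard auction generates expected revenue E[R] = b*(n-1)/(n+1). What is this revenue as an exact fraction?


Step 1: By Revenue Equivalence, expected revenue = b*(n-1)/(n+1)
Step 2: Substituting n = 6, b = 13
Step 3: Revenue = 13*(6-1)/(6+1) = 13*5/7
Step 4: Revenue = 65/7

65/7


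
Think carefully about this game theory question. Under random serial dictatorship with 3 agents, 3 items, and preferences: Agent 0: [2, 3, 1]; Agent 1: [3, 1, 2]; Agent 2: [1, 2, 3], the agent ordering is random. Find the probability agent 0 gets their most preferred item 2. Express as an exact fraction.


Step 1: Agent 0 wants item 2
Step 2: There are 6 possible orderings of agents
Step 3: In 6 orderings, agent 0 gets item 2
Step 4: Probability = 6/6 = 1

1


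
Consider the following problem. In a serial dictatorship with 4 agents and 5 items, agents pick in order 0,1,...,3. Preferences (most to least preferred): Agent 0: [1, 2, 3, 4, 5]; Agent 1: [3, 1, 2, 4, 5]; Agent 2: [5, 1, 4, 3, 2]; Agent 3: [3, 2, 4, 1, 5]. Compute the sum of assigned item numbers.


Step 1: Agent 0 picks item 1
Step 2: Agent 1 picks item 3
Step 3: Agent 2 picks item 5
Step 4: Agent 3 picks item 2
Step 5: Sum = 1 + 3 + 5 + 2 = 11

11


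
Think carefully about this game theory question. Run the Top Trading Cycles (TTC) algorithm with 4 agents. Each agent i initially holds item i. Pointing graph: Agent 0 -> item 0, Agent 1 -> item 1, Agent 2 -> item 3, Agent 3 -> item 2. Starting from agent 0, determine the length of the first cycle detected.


Step 1: Trace the pointer graph from agent 0: 0 -> 0
Step 2: A cycle is detected when we revisit agent 0
Step 3: The cycle is: 0 -> 0
Step 4: Cycle length = 1

1


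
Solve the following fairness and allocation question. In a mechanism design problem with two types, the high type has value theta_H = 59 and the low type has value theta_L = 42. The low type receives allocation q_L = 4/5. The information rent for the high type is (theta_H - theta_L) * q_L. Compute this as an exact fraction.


Step 1: theta_H - theta_L = 59 - 42 = 17
Step 2: Information rent = (theta_H - theta_L) * q_L
Step 3: = 17 * 4/5
Step 4: = 68/5

68/5


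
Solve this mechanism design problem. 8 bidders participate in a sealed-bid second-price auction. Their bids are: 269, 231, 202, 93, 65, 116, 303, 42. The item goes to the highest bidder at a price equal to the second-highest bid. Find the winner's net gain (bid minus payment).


Step 1: Sort bids in descending order: 303, 269, 231, 202, 116, 93, 65, 42
Step 2: The winning bid is the highest: 303
Step 3: The payment equals the second-highest bid: 269
Step 4: Surplus = winner's bid - payment = 303 - 269 = 34

34


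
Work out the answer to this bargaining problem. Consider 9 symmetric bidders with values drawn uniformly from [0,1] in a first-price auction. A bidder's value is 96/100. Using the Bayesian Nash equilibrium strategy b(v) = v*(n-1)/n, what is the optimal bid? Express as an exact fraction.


Step 1: The symmetric BNE bidding function is b(v) = v * (n-1) / n
Step 2: Substitute v = 24/25 and n = 9
Step 3: b = 24/25 * 8/9
Step 4: b = 64/75

64/75


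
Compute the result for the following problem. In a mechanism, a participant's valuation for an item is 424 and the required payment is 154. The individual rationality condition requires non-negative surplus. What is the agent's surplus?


Step 1: Surplus = value - payment = 424 - 154 = 270
Step 2: IR is satisfied (surplus >= 0)

270
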